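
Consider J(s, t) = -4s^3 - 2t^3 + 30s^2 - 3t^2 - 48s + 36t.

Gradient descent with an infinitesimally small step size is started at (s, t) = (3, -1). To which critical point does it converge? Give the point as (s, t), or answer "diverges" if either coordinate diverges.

(1, -3)

J is separable, so gradient descent decouples: s follows -∂J/∂s, t follows -∂J/∂t.
∂J/∂s = -12(s - 4)(s - 1); at s=3 this is 24, so s decreases.
∂J/∂t = -6(t - 2)(t + 3); at t=-1 this is 36, so t decreases.
s converges to its nearest critical value 1 (a local min of the s-part); t converges to -3. The iterate converges to (1, -3).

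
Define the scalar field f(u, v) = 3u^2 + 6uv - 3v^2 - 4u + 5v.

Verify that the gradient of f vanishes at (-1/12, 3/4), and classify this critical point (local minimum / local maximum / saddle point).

∇f = (6u + 6v - 4, 6u - 6v + 5); substituting (-1/12, 3/4) gives ∇f = (0, 0), so (-1/12, 3/4) is indeed a critical point.
The Hessian of f is constant: H = [[6, 6], [6, -6]].
det(H) = 6·(-6) − 6² = -72.
Since det(H) < 0, H is indefinite and the critical point is a saddle point.

saddle point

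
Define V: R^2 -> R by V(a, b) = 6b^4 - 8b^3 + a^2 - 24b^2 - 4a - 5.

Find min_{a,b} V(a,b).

V(a,b) separates as P(a) + Q(b) − 5, so its minimum is min P + min Q − 5.
P'(a) = 2a - 4 vanishes at a ∈ {2}; Q'(b) = 24b(b - 2)(b + 1) vanishes at b ∈ {-1, 0, 2}.
Local minima of P (where P''>0): P(2)=-4. Local minima of Q: Q(-1)=-10, Q(2)=-64.
So the global minimum of V is P(2) + Q(2) − 5 = -4 − 64 − 5 = -73, attained at (2, 2).

-73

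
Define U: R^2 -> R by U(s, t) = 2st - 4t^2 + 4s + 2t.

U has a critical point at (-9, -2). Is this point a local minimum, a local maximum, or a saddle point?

The Hessian of U is constant: H = [[0, 2], [2, -8]].
det(H) = 0·(-8) − 2² = -4.
Since det(H) < 0, H is indefinite and the critical point is a saddle point.

saddle point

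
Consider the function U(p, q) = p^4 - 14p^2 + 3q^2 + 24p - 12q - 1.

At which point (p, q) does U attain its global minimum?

(-3, 2)

U(p,q) separates as A(p) + B(q) − 1, so its minimum is min A + min B − 1.
A'(p) = 4(p - 2)(p - 1)(p + 3) vanishes at p ∈ {-3, 1, 2}; B'(q) = 6q - 12 vanishes at q ∈ {2}.
Local minima of A (where A''>0): A(-3)=-117, A(2)=8. Local minima of B: B(2)=-12.
So the global minimum of U is A(-3) + B(2) − 1 = -117 − 12 − 1 = -130, attained at (-3, 2).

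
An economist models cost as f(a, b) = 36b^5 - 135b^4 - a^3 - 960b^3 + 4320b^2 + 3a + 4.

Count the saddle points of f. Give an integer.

4

f separates as a function of a plus a function of b, so ∇f=0 decouples.
∂f/∂a = -3(a - 1)(a + 1) = 0 at a ∈ {-1, 1}; ∂f/∂b = 180b(b - 4)(b - 3)(b + 4) = 0 at b ∈ {-4, 0, 3, 4}.
The Hessian is diagonal: diag(f_aa, f_bb). Second derivatives: f_aa(-1)=6, f_aa(1)=-6; f_bb(-4)=-40320, f_bb(0)=8640, f_bb(3)=-3780, f_bb(4)=5760.
Saddle points occur where the two diagonal entries have opposite signs: (-1, -4), (-1, 3), (1, 0), (1, 4). Count: 4.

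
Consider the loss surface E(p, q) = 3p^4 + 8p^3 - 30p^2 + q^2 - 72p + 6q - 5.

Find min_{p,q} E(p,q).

E(p,q) separates as A(p) + B(q) − 5, so its minimum is min A + min B − 5.
A'(p) = 12(p - 2)(p + 1)(p + 3) vanishes at p ∈ {-3, -1, 2}; B'(q) = 2q + 6 vanishes at q ∈ {-3}.
Local minima of A (where A''>0): A(-3)=-27, A(2)=-152. Local minima of B: B(-3)=-9.
So the global minimum of E is A(2) + B(-3) − 5 = -152 − 9 − 5 = -166, attained at (2, -3).

-166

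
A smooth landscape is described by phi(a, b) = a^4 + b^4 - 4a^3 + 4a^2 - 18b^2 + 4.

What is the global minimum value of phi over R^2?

-77

phi(a,b) separates as P(a) + Q(b) + 4, so its minimum is min P + min Q + 4.
P'(a) = 4a(a - 2)(a - 1) vanishes at a ∈ {0, 1, 2}; Q'(b) = 4b(b - 3)(b + 3) vanishes at b ∈ {-3, 0, 3}.
Local minima of P (where P''>0): P(0)=0, P(2)=0. Local minima of Q: Q(-3)=-81, Q(3)=-81.
So the global minimum of phi is P(0) + Q(-3) + 4 = 0 − 81 + 4 = -77, attained at (0, -3).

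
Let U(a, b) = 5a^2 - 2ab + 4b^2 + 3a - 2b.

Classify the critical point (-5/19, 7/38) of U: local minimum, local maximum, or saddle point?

The Hessian of U is constant: H = [[10, -2], [-2, 8]].
det(H) = 10·8 − (-2)² = 76.
det(H) > 0 and tr(H) = 18 > 0, so H is positive definite and the point is a local minimum.

local minimum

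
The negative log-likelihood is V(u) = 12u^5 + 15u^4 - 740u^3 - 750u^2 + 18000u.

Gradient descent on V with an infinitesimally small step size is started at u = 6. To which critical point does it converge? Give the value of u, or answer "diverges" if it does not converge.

5

V'(u) = 60(u - 5)(u - 3)(u + 4)(u + 5), so V'(6) = 19800.
Gradient descent moves in the -V' direction, i.e. u is decreasing.
The nearest critical point in that direction is u = 5, where V'' = 10800 > 0 (a local minimum). The iterate converges there.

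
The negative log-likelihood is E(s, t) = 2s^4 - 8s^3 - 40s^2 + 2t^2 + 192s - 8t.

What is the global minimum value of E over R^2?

E(s,t) separates as P(s) + Q(t), so its minimum is min P + min Q.
P'(s) = 8(s - 4)(s - 2)(s + 3) vanishes at s ∈ {-3, 2, 4}; Q'(t) = 4(t - 2) vanishes at t ∈ {2}.
Local minima of P (where P''>0): P(-3)=-558, P(4)=128. Local minima of Q: Q(2)=-8.
So the global minimum of E is P(-3) + Q(2) = -558 − 8 = -566, attained at (-3, 2).

-566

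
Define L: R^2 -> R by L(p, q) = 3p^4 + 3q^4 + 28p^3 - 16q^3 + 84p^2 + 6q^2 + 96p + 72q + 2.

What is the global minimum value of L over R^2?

L(p,q) separates as A(p) + B(q) + 2, so its minimum is min A + min B + 2.
A'(p) = 12(p + 1)(p + 2)(p + 4) vanishes at p ∈ {-4, -2, -1}; B'(q) = 12(q - 3)(q - 2)(q + 1) vanishes at q ∈ {-1, 2, 3}.
Local minima of A (where A''>0): A(-4)=-64, A(-1)=-37. Local minima of B: B(-1)=-47, B(3)=81.
So the global minimum of L is A(-4) + B(-1) + 2 = -64 − 47 + 2 = -109, attained at (-4, -1).

-109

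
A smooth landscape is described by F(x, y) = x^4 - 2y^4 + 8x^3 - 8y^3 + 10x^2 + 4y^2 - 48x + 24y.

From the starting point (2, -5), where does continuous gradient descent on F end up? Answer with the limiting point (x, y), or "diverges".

diverges

F is separable, so gradient descent decouples: x follows -∂F/∂x, y follows -∂F/∂y.
∂F/∂x = 4(x - 1)(x + 3)(x + 4); at x=2 this is 120, so x decreases.
∂F/∂y = -8(y - 1)(y + 1)(y + 3); at y=-5 this is 384, so y decreases.
The y-coordinate has no critical point in that direction and runs off to infinity.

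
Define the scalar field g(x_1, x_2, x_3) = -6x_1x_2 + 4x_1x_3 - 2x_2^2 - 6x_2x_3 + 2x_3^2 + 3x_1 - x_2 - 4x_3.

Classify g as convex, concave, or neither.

neither

g is quadratic, so its Hessian is the constant matrix H = [[0, -6, 4], [-6, -4, -6], [4, -6, 4]].
Leading principal minors: 0, -36, 208.
Neither pattern holds ⇒ H is indefinite ⇒ neither convex nor concave.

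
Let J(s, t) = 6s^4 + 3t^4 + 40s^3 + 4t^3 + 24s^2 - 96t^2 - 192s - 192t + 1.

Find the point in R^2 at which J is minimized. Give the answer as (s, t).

J(s,t) separates as P(s) + Q(t) + 1, so its minimum is min P + min Q + 1.
P'(s) = 24(s - 1)(s + 2)(s + 4) vanishes at s ∈ {-4, -2, 1}; Q'(t) = 12(t - 4)(t + 1)(t + 4) vanishes at t ∈ {-4, -1, 4}.
Local minima of P (where P''>0): P(-4)=128, P(1)=-122. Local minima of Q: Q(-4)=-256, Q(4)=-1280.
So the global minimum of J is P(1) + Q(4) + 1 = -122 − 1280 + 1 = -1401, attained at (1, 4).

(1, 4)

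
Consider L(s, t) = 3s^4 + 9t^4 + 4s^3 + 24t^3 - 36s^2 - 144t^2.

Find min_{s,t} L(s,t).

-1725

L(s,t) separates as P(s) + Q(t), so its minimum is min P + min Q.
P'(s) = 12s(s - 2)(s + 3) vanishes at s ∈ {-3, 0, 2}; Q'(t) = 36t(t - 2)(t + 4) vanishes at t ∈ {-4, 0, 2}.
Local minima of P (where P''>0): P(-3)=-189, P(2)=-64. Local minima of Q: Q(-4)=-1536, Q(2)=-240.
So the global minimum of L is P(-3) + Q(-4) = -189 − 1536 = -1725, attained at (-3, -4).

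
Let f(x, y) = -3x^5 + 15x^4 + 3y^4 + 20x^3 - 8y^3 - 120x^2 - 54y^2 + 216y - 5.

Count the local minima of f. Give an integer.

4

f separates as a function of x plus a function of y, so ∇f=0 decouples.
∂f/∂x = -15x(x - 4)(x - 2)(x + 2) = 0 at x ∈ {-2, 0, 2, 4}; ∂f/∂y = 12(y - 3)(y - 2)(y + 3) = 0 at y ∈ {-3, 2, 3}.
The Hessian is diagonal: diag(f_xx, f_yy). Second derivatives: f_xx(-2)=720, f_xx(0)=-240, f_xx(2)=240, f_xx(4)=-720; f_yy(-3)=360, f_yy(2)=-60, f_yy(3)=72.
Local minima occur where both diagonal entries positive: (-2, -3), (-2, 3), (2, -3), (2, 3). Count: 4.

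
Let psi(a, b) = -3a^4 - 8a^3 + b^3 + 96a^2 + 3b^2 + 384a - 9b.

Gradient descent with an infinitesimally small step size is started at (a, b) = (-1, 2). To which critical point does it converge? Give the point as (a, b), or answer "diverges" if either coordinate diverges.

psi is separable, so gradient descent decouples: a follows -∂psi/∂a, b follows -∂psi/∂b.
∂psi/∂a = -12(a - 4)(a + 2)(a + 4); at a=-1 this is 180, so a decreases.
∂psi/∂b = 3(b - 1)(b + 3); at b=2 this is 15, so b decreases.
a converges to its nearest critical value -2 (a local min of the a-part); b converges to 1. The iterate converges to (-2, 1).

(-2, 1)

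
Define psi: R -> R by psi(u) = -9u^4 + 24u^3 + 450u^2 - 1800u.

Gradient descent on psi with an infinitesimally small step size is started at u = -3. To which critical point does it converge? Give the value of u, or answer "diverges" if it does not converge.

psi'(u) = -36(u - 5)(u - 2)(u + 5), so psi'(-3) = -2880.
Gradient descent moves in the -psi' direction, i.e. u is increasing.
The nearest critical point in that direction is u = 2, where psi'' = 756 > 0 (a local minimum). The iterate converges there.

2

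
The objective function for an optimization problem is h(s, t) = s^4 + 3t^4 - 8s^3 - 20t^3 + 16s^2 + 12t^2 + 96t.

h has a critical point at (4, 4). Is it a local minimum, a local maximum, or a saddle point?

local minimum

The mixed partial ∂²h/∂s∂t is 0, so the Hessian at any point is diag(h_ss, h_tt) = diag(4(3s^2 - 12s + 8), 12(3t^2 - 10t + 2)).
At (4, 4): H = diag(32, 120).
Both eigenvalues are positive, so H is positive definite: a local minimum.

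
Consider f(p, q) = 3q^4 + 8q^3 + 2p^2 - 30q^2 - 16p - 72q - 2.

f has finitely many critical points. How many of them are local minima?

2

f separates as a function of p plus a function of q, so ∇f=0 decouples.
∂f/∂p = 4(p - 4) = 0 at p ∈ {4}; ∂f/∂q = 12(q - 2)(q + 1)(q + 3) = 0 at q ∈ {-3, -1, 2}.
The Hessian is diagonal: diag(f_pp, f_qq). Second derivatives: f_pp(4)=4; f_qq(-3)=120, f_qq(-1)=-72, f_qq(2)=180.
Local minima occur where both diagonal entries positive: (4, -3), (4, 2). Count: 2.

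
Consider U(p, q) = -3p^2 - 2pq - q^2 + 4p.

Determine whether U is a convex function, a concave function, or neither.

concave

U is quadratic, so its Hessian is the constant matrix H = [[-6, -2], [-2, -2]].
det(H) = 8, tr(H) = -8.
det(H) > 0 and tr(H) < 0, so H is negative definite everywhere: concave.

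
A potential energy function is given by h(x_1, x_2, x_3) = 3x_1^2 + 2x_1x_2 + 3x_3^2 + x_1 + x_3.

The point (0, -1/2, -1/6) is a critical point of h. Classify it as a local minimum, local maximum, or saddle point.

saddle point

The Hessian is constant: H = [[6, 2, 0], [2, 0, 0], [0, 0, 6]].
Leading principal minors: Δ₁ = 6, Δ₂ = -4, Δ₃ = -24.
The minors fit neither the all-positive nor the alternating-sign pattern, so H is indefinite: a saddle point.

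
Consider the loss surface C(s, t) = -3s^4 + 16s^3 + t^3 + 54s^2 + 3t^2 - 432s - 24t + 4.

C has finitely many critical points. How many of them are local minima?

1

C separates as a function of s plus a function of t, so ∇C=0 decouples.
∂C/∂s = -12(s - 4)(s - 3)(s + 3) = 0 at s ∈ {-3, 3, 4}; ∂C/∂t = 3(t - 2)(t + 4) = 0 at t ∈ {-4, 2}.
The Hessian is diagonal: diag(C_ss, C_tt). Second derivatives: C_ss(-3)=-504, C_ss(3)=72, C_ss(4)=-84; C_tt(-4)=-18, C_tt(2)=18.
Local minima occur where both diagonal entries positive: (3, 2). Count: 1.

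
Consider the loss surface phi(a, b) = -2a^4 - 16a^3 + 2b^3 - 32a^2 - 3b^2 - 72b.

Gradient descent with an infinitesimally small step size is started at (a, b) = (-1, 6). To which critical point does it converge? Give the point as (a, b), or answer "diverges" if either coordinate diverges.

(-2, 4)

phi is separable, so gradient descent decouples: a follows -∂phi/∂a, b follows -∂phi/∂b.
∂phi/∂a = -8a(a + 2)(a + 4); at a=-1 this is 24, so a decreases.
∂phi/∂b = 6(b - 4)(b + 3); at b=6 this is 108, so b decreases.
a converges to its nearest critical value -2 (a local min of the a-part); b converges to 4. The iterate converges to (-2, 4).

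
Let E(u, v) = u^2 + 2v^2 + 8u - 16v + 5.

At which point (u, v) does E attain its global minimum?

(-4, 4)

E(u,v) separates as P(u) + Q(v) + 5, so its minimum is min P + min Q + 5.
P'(u) = 2u + 8 vanishes at u ∈ {-4}; Q'(v) = 4v - 16 vanishes at v ∈ {4}.
Local minima of P (where P''>0): P(-4)=-16. Local minima of Q: Q(4)=-32.
So the global minimum of E is P(-4) + Q(4) + 5 = -16 − 32 + 5 = -43, attained at (-4, 4).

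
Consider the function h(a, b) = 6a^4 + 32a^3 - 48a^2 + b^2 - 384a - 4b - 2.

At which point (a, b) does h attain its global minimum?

(2, 2)

h(a,b) separates as P(a) + Q(b) − 2, so its minimum is min P + min Q − 2.
P'(a) = 24(a - 2)(a + 2)(a + 4) vanishes at a ∈ {-4, -2, 2}; Q'(b) = 2b - 4 vanishes at b ∈ {2}.
Local minima of P (where P''>0): P(-4)=256, P(2)=-608. Local minima of Q: Q(2)=-4.
So the global minimum of h is P(2) + Q(2) − 2 = -608 − 4 − 2 = -614, attained at (2, 2).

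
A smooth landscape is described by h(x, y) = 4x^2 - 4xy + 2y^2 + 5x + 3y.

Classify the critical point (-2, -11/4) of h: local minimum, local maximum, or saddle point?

local minimum

The Hessian of h is constant: H = [[8, -4], [-4, 4]].
det(H) = 8·4 − (-4)² = 16.
det(H) > 0 and tr(H) = 12 > 0, so H is positive definite and the point is a local minimum.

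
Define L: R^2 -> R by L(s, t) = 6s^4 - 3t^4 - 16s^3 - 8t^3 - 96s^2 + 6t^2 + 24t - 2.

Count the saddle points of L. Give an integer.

5

L separates as a function of s plus a function of t, so ∇L=0 decouples.
∂L/∂s = 24s(s - 4)(s + 2) = 0 at s ∈ {-2, 0, 4}; ∂L/∂t = -12(t - 1)(t + 1)(t + 2) = 0 at t ∈ {-2, -1, 1}.
The Hessian is diagonal: diag(L_ss, L_tt). Second derivatives: L_ss(-2)=288, L_ss(0)=-192, L_ss(4)=576; L_tt(-2)=-36, L_tt(-1)=24, L_tt(1)=-72.
Saddle points occur where the two diagonal entries have opposite signs: (-2, -2), (-2, 1), (0, -1), (4, -2), (4, 1). Count: 5.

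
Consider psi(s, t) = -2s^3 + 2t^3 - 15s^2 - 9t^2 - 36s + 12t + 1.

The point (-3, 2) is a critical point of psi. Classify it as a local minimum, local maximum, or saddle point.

The mixed partial ∂²psi/∂s∂t is 0, so the Hessian at any point is diag(psi_ss, psi_tt) = diag(-6(2s + 5), 6(2t - 3)).
At (-3, 2): H = diag(6, 6).
Both eigenvalues are positive, so H is positive definite: a local minimum.

local minimum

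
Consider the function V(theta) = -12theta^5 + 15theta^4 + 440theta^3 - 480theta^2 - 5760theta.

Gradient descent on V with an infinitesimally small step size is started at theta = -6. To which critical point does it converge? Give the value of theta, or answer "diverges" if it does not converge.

-4

V'(theta) = -60(theta - 4)(theta - 3)(theta + 2)(theta + 4), so V'(-6) = -43200.
Gradient descent moves in the -V' direction, i.e. theta is increasing.
The nearest critical point in that direction is theta = -4, where V'' = 6720 > 0 (a local minimum). The iterate converges there.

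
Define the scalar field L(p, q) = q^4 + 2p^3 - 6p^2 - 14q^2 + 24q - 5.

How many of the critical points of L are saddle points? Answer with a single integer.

L separates as a function of p plus a function of q, so ∇L=0 decouples.
∂L/∂p = 6p(p - 2) = 0 at p ∈ {0, 2}; ∂L/∂q = 4(q - 2)(q - 1)(q + 3) = 0 at q ∈ {-3, 1, 2}.
The Hessian is diagonal: diag(L_pp, L_qq). Second derivatives: L_pp(0)=-12, L_pp(2)=12; L_qq(-3)=80, L_qq(1)=-16, L_qq(2)=20.
Saddle points occur where the two diagonal entries have opposite signs: (0, -3), (0, 2), (2, 1). Count: 3.

3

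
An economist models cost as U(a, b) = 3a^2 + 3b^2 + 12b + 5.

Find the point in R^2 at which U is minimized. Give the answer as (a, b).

(0, -2)

U(a,b) separates as P(a) + Q(b) + 5, so its minimum is min P + min Q + 5.
P'(a) = 6a vanishes at a ∈ {0}; Q'(b) = 6b + 12 vanishes at b ∈ {-2}.
Local minima of P (where P''>0): P(0)=0. Local minima of Q: Q(-2)=-12.
So the global minimum of U is P(0) + Q(-2) + 5 = 0 − 12 + 5 = -7, attained at (0, -2).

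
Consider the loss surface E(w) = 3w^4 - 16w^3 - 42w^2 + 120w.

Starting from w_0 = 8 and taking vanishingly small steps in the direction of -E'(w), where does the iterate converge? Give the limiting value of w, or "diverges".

5

E'(w) = 12(w - 5)(w - 1)(w + 2), so E'(8) = 2520.
Gradient descent moves in the -E' direction, i.e. w is decreasing.
The nearest critical point in that direction is w = 5, where E'' = 336 > 0 (a local minimum). The iterate converges there.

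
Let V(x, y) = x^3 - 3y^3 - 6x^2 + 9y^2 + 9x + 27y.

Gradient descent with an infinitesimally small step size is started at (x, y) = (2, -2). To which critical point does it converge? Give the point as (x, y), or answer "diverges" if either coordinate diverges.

V is separable, so gradient descent decouples: x follows -∂V/∂x, y follows -∂V/∂y.
∂V/∂x = 3(x - 3)(x - 1); at x=2 this is -3, so x increases.
∂V/∂y = -9(y - 3)(y + 1); at y=-2 this is -45, so y increases.
x converges to its nearest critical value 3 (a local min of the x-part); y converges to -1. The iterate converges to (3, -1).

(3, -1)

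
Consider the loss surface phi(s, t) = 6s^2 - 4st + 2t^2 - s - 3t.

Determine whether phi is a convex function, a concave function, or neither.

phi is quadratic, so its Hessian is the constant matrix H = [[12, -4], [-4, 4]].
det(H) = 32, tr(H) = 16.
det(H) > 0 and tr(H) > 0, so H is positive definite everywhere: convex.

convex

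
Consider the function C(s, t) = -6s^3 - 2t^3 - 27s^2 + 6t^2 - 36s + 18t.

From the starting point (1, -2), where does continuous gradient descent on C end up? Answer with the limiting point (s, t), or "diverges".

C is separable, so gradient descent decouples: s follows -∂C/∂s, t follows -∂C/∂t.
∂C/∂s = -18(s + 1)(s + 2); at s=1 this is -108, so s increases.
∂C/∂t = -6(t - 3)(t + 1); at t=-2 this is -30, so t increases.
The s-coordinate has no critical point in that direction and runs off to infinity.

diverges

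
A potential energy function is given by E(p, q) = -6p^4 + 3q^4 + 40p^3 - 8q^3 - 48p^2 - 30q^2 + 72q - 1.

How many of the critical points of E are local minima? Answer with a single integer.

E separates as a function of p plus a function of q, so ∇E=0 decouples.
∂E/∂p = -24p(p - 4)(p - 1) = 0 at p ∈ {0, 1, 4}; ∂E/∂q = 12(q - 3)(q - 1)(q + 2) = 0 at q ∈ {-2, 1, 3}.
The Hessian is diagonal: diag(E_pp, E_qq). Second derivatives: E_pp(0)=-96, E_pp(1)=72, E_pp(4)=-288; E_qq(-2)=180, E_qq(1)=-72, E_qq(3)=120.
Local minima occur where both diagonal entries positive: (1, -2), (1, 3). Count: 2.

2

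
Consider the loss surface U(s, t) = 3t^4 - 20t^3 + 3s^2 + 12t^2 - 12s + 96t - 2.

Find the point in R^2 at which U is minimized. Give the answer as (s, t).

U(s,t) separates as P(s) + Q(t) − 2, so its minimum is min P + min Q − 2.
P'(s) = 6s - 12 vanishes at s ∈ {2}; Q'(t) = 12(t - 4)(t - 2)(t + 1) vanishes at t ∈ {-1, 2, 4}.
Local minima of P (where P''>0): P(2)=-12. Local minima of Q: Q(-1)=-61, Q(4)=64.
So the global minimum of U is P(2) + Q(-1) − 2 = -12 − 61 − 2 = -75, attained at (2, -1).

(2, -1)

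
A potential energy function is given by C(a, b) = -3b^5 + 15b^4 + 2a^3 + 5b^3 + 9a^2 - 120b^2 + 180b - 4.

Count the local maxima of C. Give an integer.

C separates as a function of a plus a function of b, so ∇C=0 decouples.
∂C/∂a = 6a(a + 3) = 0 at a ∈ {-3, 0}; ∂C/∂b = -15(b - 3)(b - 2)(b - 1)(b + 2) = 0 at b ∈ {-2, 1, 2, 3}.
The Hessian is diagonal: diag(C_aa, C_bb). Second derivatives: C_aa(-3)=-18, C_aa(0)=18; C_bb(-2)=900, C_bb(1)=-90, C_bb(2)=60, C_bb(3)=-150.
Local maxima occur where both diagonal entries negative: (-3, 1), (-3, 3). Count: 2.

2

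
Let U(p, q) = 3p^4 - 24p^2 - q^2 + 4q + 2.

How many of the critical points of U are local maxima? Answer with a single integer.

U separates as a function of p plus a function of q, so ∇U=0 decouples.
∂U/∂p = 12p(p - 2)(p + 2) = 0 at p ∈ {-2, 0, 2}; ∂U/∂q = -2(q - 2) = 0 at q ∈ {2}.
The Hessian is diagonal: diag(U_pp, U_qq). Second derivatives: U_pp(-2)=96, U_pp(0)=-48, U_pp(2)=96; U_qq(2)=-2.
Local maxima occur where both diagonal entries negative: (0, 2). Count: 1.

1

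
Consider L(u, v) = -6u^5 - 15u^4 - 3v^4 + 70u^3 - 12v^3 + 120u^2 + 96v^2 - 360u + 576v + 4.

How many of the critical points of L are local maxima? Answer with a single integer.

4

L separates as a function of u plus a function of v, so ∇L=0 decouples.
∂L/∂u = -30(u - 2)(u - 1)(u + 2)(u + 3) = 0 at u ∈ {-3, -2, 1, 2}; ∂L/∂v = -12(v - 4)(v + 3)(v + 4) = 0 at v ∈ {-4, -3, 4}.
The Hessian is diagonal: diag(L_uu, L_vv). Second derivatives: L_uu(-3)=600, L_uu(-2)=-360, L_uu(1)=360, L_uu(2)=-600; L_vv(-4)=-96, L_vv(-3)=84, L_vv(4)=-672.
Local maxima occur where both diagonal entries negative: (-2, -4), (-2, 4), (2, -4), (2, 4). Count: 4.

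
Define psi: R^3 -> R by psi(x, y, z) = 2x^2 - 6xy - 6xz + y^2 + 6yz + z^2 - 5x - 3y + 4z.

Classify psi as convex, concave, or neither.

neither

psi is quadratic, so its Hessian is the constant matrix H = [[4, -6, -6], [-6, 2, 6], [-6, 6, 2]].
Leading principal minors: 4, -28, 160.
Neither pattern holds ⇒ H is indefinite ⇒ neither convex nor concave.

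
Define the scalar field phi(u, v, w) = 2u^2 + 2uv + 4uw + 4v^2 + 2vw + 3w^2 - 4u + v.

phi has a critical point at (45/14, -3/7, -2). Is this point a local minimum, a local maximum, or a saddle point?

The Hessian is constant: H = [[4, 2, 4], [2, 8, 2], [4, 2, 6]].
Leading principal minors: Δ₁ = 4, Δ₂ = 28, Δ₃ = 56.
All leading minors are positive, so H is positive definite: a local minimum.

local minimum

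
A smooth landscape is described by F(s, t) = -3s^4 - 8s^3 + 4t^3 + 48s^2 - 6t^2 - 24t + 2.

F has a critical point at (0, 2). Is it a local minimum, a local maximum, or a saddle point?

The mixed partial ∂²F/∂s∂t is 0, so the Hessian at any point is diag(F_ss, F_tt) = diag(12(-3s^2 - 4s + 8), 12(2t - 1)).
At (0, 2): H = diag(96, 36).
Both eigenvalues are positive, so H is positive definite: a local minimum.

local minimum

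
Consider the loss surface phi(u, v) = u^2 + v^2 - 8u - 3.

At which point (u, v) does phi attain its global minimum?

phi(u,v) separates as P(u) + Q(v) − 3, so its minimum is min P + min Q − 3.
P'(u) = 2u - 8 vanishes at u ∈ {4}; Q'(v) = 2v vanishes at v ∈ {0}.
Local minima of P (where P''>0): P(4)=-16. Local minima of Q: Q(0)=0.
So the global minimum of phi is P(4) + Q(0) − 3 = -16 + 0 − 3 = -19, attained at (4, 0).

(4, 0)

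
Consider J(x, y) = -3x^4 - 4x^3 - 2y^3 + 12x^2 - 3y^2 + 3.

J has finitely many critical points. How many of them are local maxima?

J separates as a function of x plus a function of y, so ∇J=0 decouples.
∂J/∂x = -12x(x - 1)(x + 2) = 0 at x ∈ {-2, 0, 1}; ∂J/∂y = -6y(y + 1) = 0 at y ∈ {-1, 0}.
The Hessian is diagonal: diag(J_xx, J_yy). Second derivatives: J_xx(-2)=-72, J_xx(0)=24, J_xx(1)=-36; J_yy(-1)=6, J_yy(0)=-6.
Local maxima occur where both diagonal entries negative: (-2, 0), (1, 0). Count: 2.

2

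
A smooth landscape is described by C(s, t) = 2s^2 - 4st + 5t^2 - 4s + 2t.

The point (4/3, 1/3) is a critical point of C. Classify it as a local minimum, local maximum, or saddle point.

The Hessian of C is constant: H = [[4, -4], [-4, 10]].
det(H) = 4·10 − (-4)² = 24.
det(H) > 0 and tr(H) = 14 > 0, so H is positive definite and the point is a local minimum.

local minimum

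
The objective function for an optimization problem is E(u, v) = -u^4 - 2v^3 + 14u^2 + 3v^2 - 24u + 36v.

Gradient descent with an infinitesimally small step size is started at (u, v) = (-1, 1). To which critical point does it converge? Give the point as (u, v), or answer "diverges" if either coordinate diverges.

(1, -2)

E is separable, so gradient descent decouples: u follows -∂E/∂u, v follows -∂E/∂v.
∂E/∂u = -4(u - 2)(u - 1)(u + 3); at u=-1 this is -48, so u increases.
∂E/∂v = -6(v - 3)(v + 2); at v=1 this is 36, so v decreases.
u converges to its nearest critical value 1 (a local min of the u-part); v converges to -2. The iterate converges to (1, -2).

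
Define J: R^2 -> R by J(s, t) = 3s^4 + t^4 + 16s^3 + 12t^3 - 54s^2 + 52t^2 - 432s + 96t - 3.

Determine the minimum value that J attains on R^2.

-1174

J(s,t) separates as P(s) + Q(t) − 3, so its minimum is min P + min Q − 3.
P'(s) = 12(s - 3)(s + 3)(s + 4) vanishes at s ∈ {-4, -3, 3}; Q'(t) = 4(t + 2)(t + 3)(t + 4) vanishes at t ∈ {-4, -3, -2}.
Local minima of P (where P''>0): P(-4)=608, P(3)=-1107. Local minima of Q: Q(-4)=-64, Q(-2)=-64.
So the global minimum of J is P(3) + Q(-4) − 3 = -1107 − 64 − 3 = -1174, attained at (3, -4).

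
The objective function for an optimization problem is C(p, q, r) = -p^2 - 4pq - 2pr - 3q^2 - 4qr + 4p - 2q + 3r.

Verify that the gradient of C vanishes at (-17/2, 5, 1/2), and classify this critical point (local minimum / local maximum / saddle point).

saddle point

∇C = (-2p - 4q - 2r + 4, -4p - 6q - 4r - 2, -2p - 4q + 3); substituting (-17/2, 5, 1/2) gives ∇C = (0, 0, 0), so (-17/2, 5, 1/2) is indeed a critical point.
The Hessian is constant: H = [[-2, -4, -2], [-4, -6, -4], [-2, -4, 0]].
Leading principal minors: Δ₁ = -2, Δ₂ = -4, Δ₃ = -8.
The minors fit neither the all-positive nor the alternating-sign pattern, so H is indefinite: a saddle point.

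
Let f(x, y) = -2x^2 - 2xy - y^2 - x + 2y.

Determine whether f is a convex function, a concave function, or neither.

concave

f is quadratic, so its Hessian is the constant matrix H = [[-4, -2], [-2, -2]].
det(H) = 4, tr(H) = -6.
det(H) > 0 and tr(H) < 0, so H is negative definite everywhere: concave.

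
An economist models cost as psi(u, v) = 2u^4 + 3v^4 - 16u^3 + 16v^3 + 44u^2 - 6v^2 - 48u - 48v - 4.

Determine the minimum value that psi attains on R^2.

psi(u,v) separates as P(u) + Q(v) − 4, so its minimum is min P + min Q − 4.
P'(u) = 8(u - 3)(u - 2)(u - 1) vanishes at u ∈ {1, 2, 3}; Q'(v) = 12(v - 1)(v + 1)(v + 4) vanishes at v ∈ {-4, -1, 1}.
Local minima of P (where P''>0): P(1)=-18, P(3)=-18. Local minima of Q: Q(-4)=-160, Q(1)=-35.
So the global minimum of psi is P(1) + Q(-4) − 4 = -18 − 160 − 4 = -182, attained at (1, -4).

-182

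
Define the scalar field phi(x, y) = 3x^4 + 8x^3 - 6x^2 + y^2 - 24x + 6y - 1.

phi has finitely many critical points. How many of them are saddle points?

1

phi separates as a function of x plus a function of y, so ∇phi=0 decouples.
∂phi/∂x = 12(x - 1)(x + 1)(x + 2) = 0 at x ∈ {-2, -1, 1}; ∂phi/∂y = 2(y + 3) = 0 at y ∈ {-3}.
The Hessian is diagonal: diag(phi_xx, phi_yy). Second derivatives: phi_xx(-2)=36, phi_xx(-1)=-24, phi_xx(1)=72; phi_yy(-3)=2.
Saddle points occur where the two diagonal entries have opposite signs: (-1, -3). Count: 1.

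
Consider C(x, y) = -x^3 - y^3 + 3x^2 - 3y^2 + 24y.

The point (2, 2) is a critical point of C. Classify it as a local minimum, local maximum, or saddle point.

local maximum

The mixed partial ∂²C/∂x∂y is 0, so the Hessian at any point is diag(C_xx, C_yy) = diag(6(-x + 1), -6(y + 1)).
At (2, 2): H = diag(-6, -18).
Both eigenvalues are negative, so H is negative definite: a local maximum.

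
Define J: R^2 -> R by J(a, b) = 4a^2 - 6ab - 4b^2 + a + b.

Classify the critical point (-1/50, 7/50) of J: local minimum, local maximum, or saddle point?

The Hessian of J is constant: H = [[8, -6], [-6, -8]].
det(H) = 8·(-8) − (-6)² = -100.
Since det(H) < 0, H is indefinite and the critical point is a saddle point.

saddle point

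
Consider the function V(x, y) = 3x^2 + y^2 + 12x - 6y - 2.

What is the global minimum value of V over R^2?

-23

V(x,y) separates as P(x) + Q(y) − 2, so its minimum is min P + min Q − 2.
P'(x) = 6x + 12 vanishes at x ∈ {-2}; Q'(y) = 2y - 6 vanishes at y ∈ {3}.
Local minima of P (where P''>0): P(-2)=-12. Local minima of Q: Q(3)=-9.
So the global minimum of V is P(-2) + Q(3) − 2 = -12 − 9 − 2 = -23, attained at (-2, 3).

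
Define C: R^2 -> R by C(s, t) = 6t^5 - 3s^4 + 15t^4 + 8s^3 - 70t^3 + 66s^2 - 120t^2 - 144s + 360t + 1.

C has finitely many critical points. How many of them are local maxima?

4

C separates as a function of s plus a function of t, so ∇C=0 decouples.
∂C/∂s = -12(s - 4)(s - 1)(s + 3) = 0 at s ∈ {-3, 1, 4}; ∂C/∂t = 30(t - 2)(t - 1)(t + 2)(t + 3) = 0 at t ∈ {-3, -2, 1, 2}.
The Hessian is diagonal: diag(C_ss, C_tt). Second derivatives: C_ss(-3)=-336, C_ss(1)=144, C_ss(4)=-252; C_tt(-3)=-600, C_tt(-2)=360, C_tt(1)=-360, C_tt(2)=600.
Local maxima occur where both diagonal entries negative: (-3, -3), (-3, 1), (4, -3), (4, 1). Count: 4.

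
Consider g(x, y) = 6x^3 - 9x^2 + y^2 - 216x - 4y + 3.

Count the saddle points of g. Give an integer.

g separates as a function of x plus a function of y, so ∇g=0 decouples.
∂g/∂x = 18(x - 4)(x + 3) = 0 at x ∈ {-3, 4}; ∂g/∂y = 2(y - 2) = 0 at y ∈ {2}.
The Hessian is diagonal: diag(g_xx, g_yy). Second derivatives: g_xx(-3)=-126, g_xx(4)=126; g_yy(2)=2.
Saddle points occur where the two diagonal entries have opposite signs: (-3, 2). Count: 1.

1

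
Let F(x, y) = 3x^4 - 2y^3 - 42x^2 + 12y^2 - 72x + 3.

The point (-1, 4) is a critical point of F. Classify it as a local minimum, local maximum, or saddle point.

local maximum

The mixed partial ∂²F/∂x∂y is 0, so the Hessian at any point is diag(F_xx, F_yy) = diag(12(3x^2 - 7), 12(-y + 2)).
At (-1, 4): H = diag(-48, -24).
Both eigenvalues are negative, so H is negative definite: a local maximum.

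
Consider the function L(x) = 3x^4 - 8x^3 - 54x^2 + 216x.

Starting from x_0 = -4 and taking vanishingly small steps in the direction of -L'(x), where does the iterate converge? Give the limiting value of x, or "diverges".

-3

L'(x) = 12(x - 3)(x - 2)(x + 3), so L'(-4) = -504.
Gradient descent moves in the -L' direction, i.e. x is increasing.
The nearest critical point in that direction is x = -3, where L'' = 360 > 0 (a local minimum). The iterate converges there.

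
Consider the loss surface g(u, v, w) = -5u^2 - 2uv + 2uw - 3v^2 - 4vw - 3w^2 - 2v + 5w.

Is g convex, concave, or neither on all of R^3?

concave

g is quadratic, so its Hessian is the constant matrix H = [[-10, -2, 2], [-2, -6, -4], [2, -4, -6]].
Leading principal minors: -10, 56, -120.
Signs alternate −, +, − ⇒ H ≺ 0 ⇒ concave.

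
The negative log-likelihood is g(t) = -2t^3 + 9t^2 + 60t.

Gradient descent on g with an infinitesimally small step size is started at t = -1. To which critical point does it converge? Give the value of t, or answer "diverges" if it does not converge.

-2

g'(t) = -6(t - 5)(t + 2), so g'(-1) = 36.
Gradient descent moves in the -g' direction, i.e. t is decreasing.
The nearest critical point in that direction is t = -2, where g'' = 42 > 0 (a local minimum). The iterate converges there.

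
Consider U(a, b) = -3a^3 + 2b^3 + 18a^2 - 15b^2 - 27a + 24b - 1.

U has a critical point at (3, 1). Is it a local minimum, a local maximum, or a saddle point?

local maximum

The mixed partial ∂²U/∂a∂b is 0, so the Hessian at any point is diag(U_aa, U_bb) = diag(18(-a + 2), 6(2b - 5)).
At (3, 1): H = diag(-18, -18).
Both eigenvalues are negative, so H is negative definite: a local maximum.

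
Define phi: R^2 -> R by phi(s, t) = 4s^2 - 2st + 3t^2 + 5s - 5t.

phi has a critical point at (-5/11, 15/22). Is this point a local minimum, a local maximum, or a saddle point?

The Hessian of phi is constant: H = [[8, -2], [-2, 6]].
det(H) = 8·6 − (-2)² = 44.
det(H) > 0 and tr(H) = 14 > 0, so H is positive definite and the point is a local minimum.

local minimum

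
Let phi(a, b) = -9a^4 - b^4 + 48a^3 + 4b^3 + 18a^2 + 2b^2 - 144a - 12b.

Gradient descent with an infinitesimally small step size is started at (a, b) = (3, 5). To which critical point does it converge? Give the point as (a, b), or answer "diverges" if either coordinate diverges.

diverges

phi is separable, so gradient descent decouples: a follows -∂phi/∂a, b follows -∂phi/∂b.
∂phi/∂a = -36(a - 4)(a - 1)(a + 1); at a=3 this is 288, so a decreases.
∂phi/∂b = -4(b - 3)(b - 1)(b + 1); at b=5 this is -192, so b increases.
The b-coordinate has no critical point in that direction and runs off to infinity.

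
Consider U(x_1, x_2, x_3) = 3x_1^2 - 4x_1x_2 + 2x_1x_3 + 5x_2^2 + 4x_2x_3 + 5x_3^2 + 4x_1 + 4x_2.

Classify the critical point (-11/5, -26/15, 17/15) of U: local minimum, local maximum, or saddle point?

The Hessian is constant: H = [[6, -4, 2], [-4, 10, 4], [2, 4, 10]].
Leading principal minors: Δ₁ = 6, Δ₂ = 44, Δ₃ = 240.
All leading minors are positive, so H is positive definite: a local minimum.

local minimum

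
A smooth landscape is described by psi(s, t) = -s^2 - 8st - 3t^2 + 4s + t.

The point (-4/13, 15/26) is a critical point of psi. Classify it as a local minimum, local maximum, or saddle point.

The Hessian of psi is constant: H = [[-2, -8], [-8, -6]].
det(H) = (-2)·(-6) − (-8)² = -52.
Since det(H) < 0, H is indefinite and the critical point is a saddle point.

saddle point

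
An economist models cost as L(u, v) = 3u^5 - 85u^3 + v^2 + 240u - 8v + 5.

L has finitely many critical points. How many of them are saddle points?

L separates as a function of u plus a function of v, so ∇L=0 decouples.
∂L/∂u = 15(u - 4)(u - 1)(u + 1)(u + 4) = 0 at u ∈ {-4, -1, 1, 4}; ∂L/∂v = 2(v - 4) = 0 at v ∈ {4}.
The Hessian is diagonal: diag(L_uu, L_vv). Second derivatives: L_uu(-4)=-1800, L_uu(-1)=450, L_uu(1)=-450, L_uu(4)=1800; L_vv(4)=2.
Saddle points occur where the two diagonal entries have opposite signs: (-4, 4), (1, 4). Count: 2.

2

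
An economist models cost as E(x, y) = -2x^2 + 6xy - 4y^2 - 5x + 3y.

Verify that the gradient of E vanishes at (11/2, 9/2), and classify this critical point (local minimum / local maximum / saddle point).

∇E = (-4x + 6y - 5, 6x - 8y + 3); substituting (11/2, 9/2) gives ∇E = (0, 0), so (11/2, 9/2) is indeed a critical point.
The Hessian of E is constant: H = [[-4, 6], [6, -8]].
det(H) = (-4)·(-8) − 6² = -4.
Since det(H) < 0, H is indefinite and the critical point is a saddle point.

saddle point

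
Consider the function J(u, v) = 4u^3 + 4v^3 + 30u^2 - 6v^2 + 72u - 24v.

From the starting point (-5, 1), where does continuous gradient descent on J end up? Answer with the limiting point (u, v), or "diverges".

J is separable, so gradient descent decouples: u follows -∂J/∂u, v follows -∂J/∂v.
∂J/∂u = 12(u + 2)(u + 3); at u=-5 this is 72, so u decreases.
∂J/∂v = 12(v - 2)(v + 1); at v=1 this is -24, so v increases.
The u-coordinate has no critical point in that direction and runs off to infinity.

diverges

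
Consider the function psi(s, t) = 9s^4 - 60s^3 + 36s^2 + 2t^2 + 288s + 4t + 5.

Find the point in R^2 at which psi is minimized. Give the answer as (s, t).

psi(s,t) separates as P(s) + Q(t) + 5, so its minimum is min P + min Q + 5.
P'(s) = 36(s - 4)(s - 2)(s + 1) vanishes at s ∈ {-1, 2, 4}; Q'(t) = 4(t + 1) vanishes at t ∈ {-1}.
Local minima of P (where P''>0): P(-1)=-183, P(4)=192. Local minima of Q: Q(-1)=-2.
So the global minimum of psi is P(-1) + Q(-1) + 5 = -183 − 2 + 5 = -180, attained at (-1, -1).

(-1, -1)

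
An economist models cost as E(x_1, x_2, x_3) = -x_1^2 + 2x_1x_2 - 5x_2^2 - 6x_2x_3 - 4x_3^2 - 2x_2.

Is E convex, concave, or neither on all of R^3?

concave

E is quadratic, so its Hessian is the constant matrix H = [[-2, 2, 0], [2, -10, -6], [0, -6, -8]].
Leading principal minors: -2, 16, -56.
Signs alternate −, +, − ⇒ H ≺ 0 ⇒ concave.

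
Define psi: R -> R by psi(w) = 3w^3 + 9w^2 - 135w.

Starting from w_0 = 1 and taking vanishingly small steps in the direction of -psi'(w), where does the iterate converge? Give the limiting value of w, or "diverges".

3

psi'(w) = 9(w - 3)(w + 5), so psi'(1) = -108.
Gradient descent moves in the -psi' direction, i.e. w is increasing.
The nearest critical point in that direction is w = 3, where psi'' = 72 > 0 (a local minimum). The iterate converges there.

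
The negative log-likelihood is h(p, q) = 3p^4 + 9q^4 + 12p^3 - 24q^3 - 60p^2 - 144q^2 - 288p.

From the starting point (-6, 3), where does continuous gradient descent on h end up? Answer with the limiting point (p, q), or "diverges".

(-4, 4)

h is separable, so gradient descent decouples: p follows -∂h/∂p, q follows -∂h/∂q.
∂h/∂p = 12(p - 3)(p + 2)(p + 4); at p=-6 this is -864, so p increases.
∂h/∂q = 36q(q - 4)(q + 2); at q=3 this is -540, so q increases.
p converges to its nearest critical value -4 (a local min of the p-part); q converges to 4. The iterate converges to (-4, 4).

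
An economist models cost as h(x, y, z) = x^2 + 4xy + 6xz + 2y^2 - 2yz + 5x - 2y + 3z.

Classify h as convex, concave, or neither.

neither

h is quadratic, so its Hessian is the constant matrix H = [[2, 4, 6], [4, 4, -2], [6, -2, 0]].
Leading principal minors: 2, -8, -248.
Neither pattern holds ⇒ H is indefinite ⇒ neither convex nor concave.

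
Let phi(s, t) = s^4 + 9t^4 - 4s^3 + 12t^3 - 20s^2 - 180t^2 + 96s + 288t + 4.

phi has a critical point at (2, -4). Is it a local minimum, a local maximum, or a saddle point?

saddle point

The mixed partial ∂²phi/∂s∂t is 0, so the Hessian at any point is diag(phi_ss, phi_tt) = diag(4(3s^2 - 6s - 10), 36(3t^2 + 2t - 10)).
At (2, -4): H = diag(-40, 1080).
The eigenvalues have opposite signs, so H is indefinite: a saddle point.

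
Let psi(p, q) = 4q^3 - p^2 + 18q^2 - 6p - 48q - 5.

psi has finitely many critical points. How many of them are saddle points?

1

psi separates as a function of p plus a function of q, so ∇psi=0 decouples.
∂psi/∂p = -2(p + 3) = 0 at p ∈ {-3}; ∂psi/∂q = 12(q - 1)(q + 4) = 0 at q ∈ {-4, 1}.
The Hessian is diagonal: diag(psi_pp, psi_qq). Second derivatives: psi_pp(-3)=-2; psi_qq(-4)=-60, psi_qq(1)=60.
Saddle points occur where the two diagonal entries have opposite signs: (-3, 1). Count: 1.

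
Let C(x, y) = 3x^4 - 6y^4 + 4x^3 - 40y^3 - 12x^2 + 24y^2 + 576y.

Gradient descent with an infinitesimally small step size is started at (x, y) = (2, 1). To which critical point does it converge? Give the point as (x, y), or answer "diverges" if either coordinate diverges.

(1, -3)

C is separable, so gradient descent decouples: x follows -∂C/∂x, y follows -∂C/∂y.
∂C/∂x = 12x(x - 1)(x + 2); at x=2 this is 96, so x decreases.
∂C/∂y = -24(y - 2)(y + 3)(y + 4); at y=1 this is 480, so y decreases.
x converges to its nearest critical value 1 (a local min of the x-part); y converges to -3. The iterate converges to (1, -3).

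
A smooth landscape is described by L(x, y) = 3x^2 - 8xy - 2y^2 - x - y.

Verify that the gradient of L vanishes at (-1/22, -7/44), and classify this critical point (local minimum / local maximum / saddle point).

saddle point

∇L = (6x - 8y - 1, -8x - 4y - 1); substituting (-1/22, -7/44) gives ∇L = (0, 0), so (-1/22, -7/44) is indeed a critical point.
The Hessian of L is constant: H = [[6, -8], [-8, -4]].
det(H) = 6·(-4) − (-8)² = -88.
Since det(H) < 0, H is indefinite and the critical point is a saddle point.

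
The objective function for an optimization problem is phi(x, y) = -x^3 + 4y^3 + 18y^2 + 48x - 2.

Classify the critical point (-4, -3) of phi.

saddle point

The mixed partial ∂²phi/∂x∂y is 0, so the Hessian at any point is diag(phi_xx, phi_yy) = diag(-6x, 12(2y + 3)).
At (-4, -3): H = diag(24, -36).
The eigenvalues have opposite signs, so H is indefinite: a saddle point.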